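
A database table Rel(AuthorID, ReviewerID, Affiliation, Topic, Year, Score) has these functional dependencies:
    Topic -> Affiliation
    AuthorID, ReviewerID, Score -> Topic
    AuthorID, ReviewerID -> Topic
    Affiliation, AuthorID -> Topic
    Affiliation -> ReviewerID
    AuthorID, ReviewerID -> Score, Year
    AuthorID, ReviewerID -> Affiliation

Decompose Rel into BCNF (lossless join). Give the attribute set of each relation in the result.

{Affiliation, ReviewerID}; {Affiliation, Topic}; {AuthorID, Score, Topic, Year}

Candidate keys of the original relation: {Affiliation, AuthorID}, {AuthorID, ReviewerID}, {AuthorID, Topic}.
Within {Affiliation, AuthorID, ReviewerID, Score, Topic, Year}: {Topic}⁺ ∩ {Affiliation, AuthorID, ReviewerID, Score, Topic, Year} = {Affiliation, ReviewerID, Topic}, not the whole set, so Topic -> Affiliation, ReviewerID violates BCNF; decompose into {Affiliation, ReviewerID, Topic} and {AuthorID, Score, Topic, Year}.
Within {Affiliation, ReviewerID, Topic}: {Affiliation}⁺ ∩ {Affiliation, ReviewerID, Topic} = {Affiliation, ReviewerID}, not the whole set, so Affiliation -> ReviewerID violates BCNF; decompose into {Affiliation, ReviewerID} and {Affiliation, Topic}.
{Affiliation, ReviewerID} has no BCNF violation.
{Affiliation, Topic} has no BCNF violation.
{AuthorID, Score, Topic, Year} has no BCNF violation.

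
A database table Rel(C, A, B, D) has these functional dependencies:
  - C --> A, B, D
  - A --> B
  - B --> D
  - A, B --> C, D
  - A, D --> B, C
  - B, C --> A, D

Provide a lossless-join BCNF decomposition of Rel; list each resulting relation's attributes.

{A, B, C}; {B, D}

Candidate keys of the original relation: {A}, {C}.
{A, B, C, D}: {B} determines {B, D} here but is not a superkey — split on B --> D, giving {B, D} and {A, B, C}.
{B, D} is in BCNF.
{A, B, C} is in BCNF.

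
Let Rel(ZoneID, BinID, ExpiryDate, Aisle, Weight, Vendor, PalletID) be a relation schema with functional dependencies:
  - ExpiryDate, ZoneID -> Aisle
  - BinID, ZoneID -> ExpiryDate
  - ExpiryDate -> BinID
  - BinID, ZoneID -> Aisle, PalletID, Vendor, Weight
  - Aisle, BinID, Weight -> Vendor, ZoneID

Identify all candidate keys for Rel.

{Aisle, BinID, Weight}, {Aisle, ExpiryDate, Weight}, {BinID, ZoneID}, {ExpiryDate, ZoneID}

{BinID, ZoneID} is a candidate key since {BinID, ZoneID}⁺ = {Aisle, BinID, ExpiryDate, PalletID, Vendor, Weight, ZoneID} covers every attribute.
{ExpiryDate, ZoneID} is a candidate key since {ExpiryDate, ZoneID}⁺ = {Aisle, BinID, ExpiryDate, PalletID, Vendor, Weight, ZoneID} covers every attribute.
{Aisle, BinID, Weight} is a candidate key since {Aisle, BinID, Weight}⁺ = {Aisle, BinID, ExpiryDate, PalletID, Vendor, Weight, ZoneID} covers every attribute.
{Aisle, ExpiryDate, Weight} is a candidate key since {Aisle, ExpiryDate, Weight}⁺ = {Aisle, BinID, ExpiryDate, PalletID, Vendor, Weight, ZoneID} covers every attribute.
These are minimal and exhaustive — every other superkey contains one of them.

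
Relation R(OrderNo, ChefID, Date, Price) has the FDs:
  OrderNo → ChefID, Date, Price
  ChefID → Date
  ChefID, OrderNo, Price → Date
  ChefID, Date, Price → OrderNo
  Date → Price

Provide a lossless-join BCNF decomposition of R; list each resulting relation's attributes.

{ChefID, Date, OrderNo}; {Date, Price}

Candidate keys of the original relation: {ChefID}, {OrderNo}.
Within {ChefID, Date, OrderNo, Price}: {Date}⁺ ∩ {ChefID, Date, OrderNo, Price} = {Date, Price}, not the whole set, so Date → Price violates BCNF; decompose into {Date, Price} and {ChefID, Date, OrderNo}.
{Date, Price} is in BCNF.
{ChefID, Date, OrderNo} is in BCNF.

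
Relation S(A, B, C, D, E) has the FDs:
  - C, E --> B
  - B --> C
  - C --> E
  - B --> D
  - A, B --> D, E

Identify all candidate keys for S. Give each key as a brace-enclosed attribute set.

{A, B}, {A, C}

{A} never appears on the right of any FD, so every key must include it.
{A, B}⁺ = {A, B, C, D, E} — all of the relation — so {A, B} is a candidate key.
{A, C}⁺ = {A, B, C, D, E} — all of the relation — so {A, C} is a candidate key.
Any other superkey properly contains one of these, so there are no further candidate keys.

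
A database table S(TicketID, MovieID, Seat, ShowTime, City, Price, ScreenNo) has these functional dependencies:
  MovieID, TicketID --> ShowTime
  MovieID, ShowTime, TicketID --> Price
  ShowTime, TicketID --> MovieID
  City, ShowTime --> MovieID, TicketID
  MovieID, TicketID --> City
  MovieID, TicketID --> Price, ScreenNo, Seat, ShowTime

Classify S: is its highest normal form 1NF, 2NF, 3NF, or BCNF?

BCNF

Candidate keys: {City, ShowTime}, {MovieID, TicketID}, {ShowTime, TicketID}. Prime attributes: {City, MovieID, ShowTime, TicketID}.
Every FD has a superkey on the left, so the relation is in BCNF.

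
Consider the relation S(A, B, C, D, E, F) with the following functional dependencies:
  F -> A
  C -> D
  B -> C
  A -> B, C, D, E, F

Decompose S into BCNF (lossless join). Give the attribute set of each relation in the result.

Candidate keys of the original relation: {A}, {F}.
Within {A, B, C, D, E, F}: {C}⁺ ∩ {A, B, C, D, E, F} = {C, D}, not the whole set, so C -> D violates BCNF; decompose into {C, D} and {A, B, C, E, F}.
{C, D} has no BCNF violation.
Within {A, B, C, E, F}: {B}⁺ ∩ {A, B, C, E, F} = {B, C}, not the whole set, so B -> C violates BCNF; decompose into {B, C} and {A, B, E, F}.
{B, C} has no BCNF violation.
{A, B, E, F} has no BCNF violation.

{A, B, E, F}; {B, C}; {C, D}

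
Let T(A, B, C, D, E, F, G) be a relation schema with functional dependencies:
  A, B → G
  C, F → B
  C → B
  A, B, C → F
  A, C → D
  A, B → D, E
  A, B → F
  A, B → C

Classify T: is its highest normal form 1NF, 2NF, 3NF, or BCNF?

Candidate keys: {A, B}, {A, C}. Prime attributes: {A, B, C}.
C, F → B: {C, F}⁺ = {B, C, F}, which is not all of the attributes, so the left side is not a superkey — BCNF is violated.
Since {B} ⊆ prime attributes and every other non-superkey FD also has a prime right side, the schema is in 3NF.

3NF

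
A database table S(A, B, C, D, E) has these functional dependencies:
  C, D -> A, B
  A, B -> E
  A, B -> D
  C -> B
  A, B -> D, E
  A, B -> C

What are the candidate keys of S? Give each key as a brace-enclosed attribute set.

{A, B}, {A, C}, {C, D}

{A, B} is a candidate key since {A, B}⁺ = {A, B, C, D, E} covers every attribute.
{A, C} is a candidate key since {A, C}⁺ = {A, B, C, D, E} covers every attribute.
{C, D} is a candidate key since {C, D}⁺ = {A, B, C, D, E} covers every attribute.
These are minimal and exhaustive — every other superkey contains one of them.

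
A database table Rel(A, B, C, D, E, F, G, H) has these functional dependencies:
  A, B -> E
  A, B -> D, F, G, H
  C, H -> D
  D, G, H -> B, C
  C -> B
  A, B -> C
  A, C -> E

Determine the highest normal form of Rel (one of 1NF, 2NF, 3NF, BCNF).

3NF

Candidate keys: {A, B}, {A, C}, {A, D, G, H}. Prime attributes: {A, B, C, D, G, H}.
C, H -> D breaks BCNF: {C, H}⁺ = {B, C, D, H}, so {C, H} is not a superkey.
Since {D} ⊆ prime attributes and every other non-superkey FD also has a prime right side, the schema is in 3NF.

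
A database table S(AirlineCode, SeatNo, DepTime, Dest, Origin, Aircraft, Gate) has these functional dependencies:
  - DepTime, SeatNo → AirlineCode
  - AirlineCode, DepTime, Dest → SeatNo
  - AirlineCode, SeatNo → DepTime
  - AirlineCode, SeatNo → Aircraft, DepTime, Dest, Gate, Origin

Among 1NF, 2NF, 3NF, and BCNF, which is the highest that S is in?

BCNF

Candidate keys: {AirlineCode, DepTime, Dest}, {AirlineCode, SeatNo}, {DepTime, SeatNo}. Prime attributes: {AirlineCode, DepTime, Dest, SeatNo}.
Each dependency's left side is a superkey — BCNF holds.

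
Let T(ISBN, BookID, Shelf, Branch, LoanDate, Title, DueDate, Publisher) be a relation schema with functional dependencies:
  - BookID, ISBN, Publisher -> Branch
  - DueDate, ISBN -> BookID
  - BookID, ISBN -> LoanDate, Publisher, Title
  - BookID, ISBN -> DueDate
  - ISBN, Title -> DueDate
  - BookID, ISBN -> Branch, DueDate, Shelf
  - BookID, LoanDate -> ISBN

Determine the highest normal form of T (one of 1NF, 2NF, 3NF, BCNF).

BCNF

Candidate keys: {BookID, ISBN}, {BookID, LoanDate}, {DueDate, ISBN}, {ISBN, Title}. Prime attributes: {BookID, DueDate, ISBN, LoanDate, Title}.
The left-hand side of every FD is a superkey, so BCNF is satisfied.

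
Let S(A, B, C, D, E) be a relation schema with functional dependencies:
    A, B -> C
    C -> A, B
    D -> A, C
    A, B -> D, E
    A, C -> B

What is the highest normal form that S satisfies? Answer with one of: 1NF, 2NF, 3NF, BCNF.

BCNF

Candidate keys: {A, B}, {C}, {D}. Prime attributes: {A, B, C, D}.
The left-hand side of every FD is a superkey, so BCNF is satisfied.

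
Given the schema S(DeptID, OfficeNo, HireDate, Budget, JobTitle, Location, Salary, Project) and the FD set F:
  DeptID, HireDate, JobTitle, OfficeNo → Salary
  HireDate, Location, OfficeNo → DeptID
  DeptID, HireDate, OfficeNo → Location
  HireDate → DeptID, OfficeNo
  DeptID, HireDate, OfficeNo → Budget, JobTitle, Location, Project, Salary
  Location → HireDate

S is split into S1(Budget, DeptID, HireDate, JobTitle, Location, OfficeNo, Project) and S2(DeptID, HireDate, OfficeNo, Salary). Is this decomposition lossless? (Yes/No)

The shared attributes are {DeptID, HireDate, OfficeNo} and {DeptID, HireDate, OfficeNo}⁺ = {Budget, DeptID, HireDate, JobTitle, Location, OfficeNo, Project, Salary}.
S1 is contained in that closure, so S1 ∩ S2 → S1 holds and the join is lossless.

Yes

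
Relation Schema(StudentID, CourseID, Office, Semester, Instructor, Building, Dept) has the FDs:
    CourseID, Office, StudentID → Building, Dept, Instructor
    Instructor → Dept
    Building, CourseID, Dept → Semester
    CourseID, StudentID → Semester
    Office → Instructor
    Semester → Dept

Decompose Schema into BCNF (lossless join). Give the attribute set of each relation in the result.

{Building, CourseID, Office, StudentID}; {CourseID, Semester, StudentID}; {Dept, Instructor}; {Instructor, Office}

Candidate key of the original relation: {CourseID, Office, StudentID}.
In {Building, CourseID, Dept, Instructor, Office, Semester, StudentID}, {Instructor} is not a superkey ({Instructor}⁺ restricted to this set is {Dept, Instructor}), so split on Instructor → Dept into {Dept, Instructor} and {Building, CourseID, Instructor, Office, Semester, StudentID}.
{Dept, Instructor}: every determinant is a superkey — BCNF.
In {Building, CourseID, Instructor, Office, Semester, StudentID}, {CourseID, StudentID} is not a superkey ({CourseID, StudentID}⁺ restricted to this set is {CourseID, Semester, StudentID}), so split on CourseID, StudentID → Semester into {CourseID, Semester, StudentID} and {Building, CourseID, Instructor, Office, StudentID}.
{CourseID, Semester, StudentID}: every determinant is a superkey — BCNF.
In {Building, CourseID, Instructor, Office, StudentID}, {Office} is not a superkey ({Office}⁺ restricted to this set is {Instructor, Office}), so split on Office → Instructor into {Instructor, Office} and {Building, CourseID, Office, StudentID}.
{Instructor, Office}: every determinant is a superkey — BCNF.
{Building, CourseID, Office, StudentID}: every determinant is a superkey — BCNF.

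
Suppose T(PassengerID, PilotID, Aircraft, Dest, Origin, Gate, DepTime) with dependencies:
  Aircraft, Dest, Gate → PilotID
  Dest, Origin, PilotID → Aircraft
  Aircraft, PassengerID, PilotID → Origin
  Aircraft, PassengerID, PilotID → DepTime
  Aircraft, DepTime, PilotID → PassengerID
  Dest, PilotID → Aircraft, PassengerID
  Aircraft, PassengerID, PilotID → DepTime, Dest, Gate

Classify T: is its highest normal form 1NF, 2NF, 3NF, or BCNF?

Candidate keys: {Aircraft, DepTime, PilotID}, {Aircraft, Dest, Gate}, {Aircraft, PassengerID, PilotID}, {Dest, PilotID}. Prime attributes: {Aircraft, DepTime, Dest, Gate, PassengerID, PilotID}.
Every FD has a superkey on the left, so the relation is in BCNF.

BCNF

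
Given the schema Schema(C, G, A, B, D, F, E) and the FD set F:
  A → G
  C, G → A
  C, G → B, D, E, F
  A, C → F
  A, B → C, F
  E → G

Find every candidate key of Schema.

{A, B}⁺ = {A, B, C, D, E, F, G} — all of the relation — so {A, B} is a candidate key.
{A, C}⁺ = {A, B, C, D, E, F, G} — all of the relation — so {A, C} is a candidate key.
{C, E}⁺ = {A, B, C, D, E, F, G} — all of the relation — so {C, E} is a candidate key.
{C, G}⁺ = {A, B, C, D, E, F, G} — all of the relation — so {C, G} is a candidate key.
These are minimal and exhaustive — every other superkey contains one of them.

{A, B}, {A, C}, {C, E}, {C, G}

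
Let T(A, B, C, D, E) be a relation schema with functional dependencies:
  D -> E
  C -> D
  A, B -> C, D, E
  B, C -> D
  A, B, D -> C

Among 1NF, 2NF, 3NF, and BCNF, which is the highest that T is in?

2NF

Candidate key: {A, B}. Prime attributes: {A, B}.
D -> E breaks BCNF: {D}⁺ = {D, E}, so {D} is not a superkey.
D -> E determines the non-prime attribute {E} from a non-superkey — 3NF is violated.
Checking every proper subset of each key, none determines a non-prime attribute — 2NF is satisfied.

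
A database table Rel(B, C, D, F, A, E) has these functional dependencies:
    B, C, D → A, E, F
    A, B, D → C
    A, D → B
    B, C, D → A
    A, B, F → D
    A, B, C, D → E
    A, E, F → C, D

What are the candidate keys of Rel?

{A, B, F}, {A, D}, {A, E, F}, {B, C, D}

{A, D}⁺ = {A, B, C, D, E, F}, which is every attribute, so {A, D} is a candidate key.
{A, B, F}⁺ = {A, B, C, D, E, F}, which is every attribute, so {A, B, F} is a candidate key.
{A, E, F}⁺ = {A, B, C, D, E, F}, which is every attribute, so {A, E, F} is a candidate key.
{B, C, D}⁺ = {A, B, C, D, E, F}, which is every attribute, so {B, C, D} is a candidate key.
Any other superkey properly contains one of these, so there are no further candidate keys.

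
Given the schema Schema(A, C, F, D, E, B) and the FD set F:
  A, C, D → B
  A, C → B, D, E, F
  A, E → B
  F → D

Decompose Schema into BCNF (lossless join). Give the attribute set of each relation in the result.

{A, B, E}; {A, C, E, F}; {D, F}

Candidate key of the original relation: {A, C}.
Within {A, B, C, D, E, F}: {A, E}⁺ ∩ {A, B, C, D, E, F} = {A, B, E}, not the whole set, so A, E → B violates BCNF; decompose into {A, B, E} and {A, C, D, E, F}.
{A, B, E} is in BCNF.
Within {A, C, D, E, F}: {F}⁺ ∩ {A, C, D, E, F} = {D, F}, not the whole set, so F → D violates BCNF; decompose into {D, F} and {A, C, E, F}.
{D, F} is in BCNF.
{A, C, E, F} is in BCNF.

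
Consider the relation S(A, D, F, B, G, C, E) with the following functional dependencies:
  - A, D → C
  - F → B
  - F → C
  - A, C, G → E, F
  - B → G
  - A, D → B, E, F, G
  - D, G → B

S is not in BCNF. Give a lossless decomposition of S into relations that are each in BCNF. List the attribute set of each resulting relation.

{A, D, F}; {A, E, F}; {B, C, F}; {B, G}

Candidate key of the original relation: {A, D}.
{A, B, C, D, E, F, G}: {F} determines {B, C, F, G} here but is not a superkey — split on F → B, C, G, giving {B, C, F, G} and {A, D, E, F}.
{B, C, F, G}: {B} determines {B, G} here but is not a superkey — split on B → G, giving {B, G} and {B, C, F}.
{B, G} has no BCNF violation.
{B, C, F} has no BCNF violation.
{A, D, E, F}: {A, F} determines {A, E, F} here but is not a superkey — split on A, F → E, giving {A, E, F} and {A, D, F}.
{A, E, F} has no BCNF violation.
{A, D, F} has no BCNF violation.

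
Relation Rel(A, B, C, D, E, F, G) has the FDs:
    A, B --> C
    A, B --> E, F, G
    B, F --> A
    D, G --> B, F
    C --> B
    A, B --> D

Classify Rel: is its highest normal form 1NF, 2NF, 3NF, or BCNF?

3NF

Candidate keys: {A, B}, {A, C}, {B, F}, {C, F}, {D, G}. Prime attributes: {A, B, C, D, F, G}.
C --> B breaks BCNF: {C}⁺ = {B, C}, so {C} is not a superkey.
But every attribute on its right side ({B}) is prime, and the same holds for every other non-superkey FD, so 3NF still holds.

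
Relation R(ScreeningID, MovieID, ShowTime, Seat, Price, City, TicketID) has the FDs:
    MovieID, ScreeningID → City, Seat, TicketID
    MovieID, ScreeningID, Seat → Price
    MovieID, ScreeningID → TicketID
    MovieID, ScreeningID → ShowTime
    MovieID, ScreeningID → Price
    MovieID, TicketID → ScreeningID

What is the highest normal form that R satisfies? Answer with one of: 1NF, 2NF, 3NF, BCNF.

Candidate keys: {MovieID, ScreeningID}, {MovieID, TicketID}. Prime attributes: {MovieID, ScreeningID, TicketID}.
Each dependency's left side is a superkey — BCNF holds.

BCNF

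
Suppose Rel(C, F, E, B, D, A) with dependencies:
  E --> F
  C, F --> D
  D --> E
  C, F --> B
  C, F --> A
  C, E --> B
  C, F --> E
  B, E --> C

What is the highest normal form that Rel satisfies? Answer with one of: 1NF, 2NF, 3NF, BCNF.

3NF

Candidate keys: {B, D}, {B, E}, {C, D}, {C, E}, {C, F}. Prime attributes: {B, C, D, E, F}.
E --> F: {E}⁺ = {E, F}, which is not all of the attributes, so the left side is not a superkey — BCNF is violated.
Since {F} ⊆ prime attributes and every other non-superkey FD also has a prime right side, the schema is in 3NF.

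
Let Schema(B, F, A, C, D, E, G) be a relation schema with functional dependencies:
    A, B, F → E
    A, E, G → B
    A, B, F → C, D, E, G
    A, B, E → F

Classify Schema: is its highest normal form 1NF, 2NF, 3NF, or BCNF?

Candidate keys: {A, B, E}, {A, B, F}, {A, E, G}. Prime attributes: {A, B, E, F, G}.
Every FD has a superkey on the left, so the relation is in BCNF.

BCNF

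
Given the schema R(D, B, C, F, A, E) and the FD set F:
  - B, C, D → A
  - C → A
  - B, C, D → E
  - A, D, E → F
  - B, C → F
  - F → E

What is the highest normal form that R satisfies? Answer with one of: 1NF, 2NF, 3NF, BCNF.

Candidate key: {B, C, D}. Prime attributes: {B, C, D}.
C → A: {C}⁺ = {A, C}, which is not all of the attributes, so the left side is not a superkey — BCNF is violated.
C → A has non-prime {A} on the right and a non-superkey on the left, so 3NF fails.
{C} is a proper subset of the key {B, C, D}, and {C}⁺ contains the non-prime attribute {A} — a partial dependency, so 2NF is violated.

1NF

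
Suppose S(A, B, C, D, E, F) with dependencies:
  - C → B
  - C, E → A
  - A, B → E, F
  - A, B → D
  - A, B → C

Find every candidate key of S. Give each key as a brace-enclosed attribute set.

{A, B}, {A, C}, {C, E}

Closure of {A, B} is {A, B, C, D, E, F}, the whole schema; {A, B} is a candidate key.
Closure of {A, C} is {A, B, C, D, E, F}, the whole schema; {A, C} is a candidate key.
Closure of {C, E} is {A, B, C, D, E, F}, the whole schema; {C, E} is a candidate key.
These are minimal and exhaustive — every other superkey contains one of them.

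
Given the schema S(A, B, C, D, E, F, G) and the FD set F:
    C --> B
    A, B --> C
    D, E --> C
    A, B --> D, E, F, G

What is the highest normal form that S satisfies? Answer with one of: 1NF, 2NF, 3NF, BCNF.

Candidate keys: {A, B}, {A, C}, {A, D, E}. Prime attributes: {A, B, C, D, E}.
C --> B: {C}⁺ = {B, C}, which is not all of the attributes, so the left side is not a superkey — BCNF is violated.
But every attribute on its right side ({B}) is prime, and the same holds for every other non-superkey FD, so 3NF still holds.

3NF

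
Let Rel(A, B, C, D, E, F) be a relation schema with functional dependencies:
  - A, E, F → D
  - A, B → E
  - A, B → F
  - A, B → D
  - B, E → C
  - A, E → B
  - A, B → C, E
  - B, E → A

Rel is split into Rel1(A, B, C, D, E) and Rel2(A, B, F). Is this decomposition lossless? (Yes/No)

The shared attributes are {A, B} and {A, B}⁺ = {A, B, C, D, E, F}.
Rel1 is contained in that closure, so Rel1 ∩ Rel2 → Rel1 holds and the join is lossless.

Yes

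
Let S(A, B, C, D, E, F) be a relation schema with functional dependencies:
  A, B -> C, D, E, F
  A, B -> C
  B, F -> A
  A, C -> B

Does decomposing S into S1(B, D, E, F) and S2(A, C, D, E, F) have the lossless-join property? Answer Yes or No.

No

The shared attributes are {D, E, F} and {D, E, F}⁺ = {D, E, F}.
The closure covers neither S1 nor S2 entirely; the join is not lossless.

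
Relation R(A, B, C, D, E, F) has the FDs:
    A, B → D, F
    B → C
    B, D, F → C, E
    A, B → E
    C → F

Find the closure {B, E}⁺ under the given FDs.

{B, C, E, F}

Start with {B, E}.
B → C applies; add {C} → now {B, C, E}.
C → F applies; add {F} → now {B, C, E, F}.
No further FD applies.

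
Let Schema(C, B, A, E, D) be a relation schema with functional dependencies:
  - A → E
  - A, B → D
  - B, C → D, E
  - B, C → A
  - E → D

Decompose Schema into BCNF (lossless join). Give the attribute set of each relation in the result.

Candidate key of the original relation: {B, C}.
In {A, B, C, D, E}, {A} is not a superkey ({A}⁺ restricted to this set is {A, D, E}), so split on A → D, E into {A, D, E} and {A, B, C}.
In {A, D, E}, {E} is not a superkey ({E}⁺ restricted to this set is {D, E}), so split on E → D into {D, E} and {A, E}.
{D, E} is in BCNF.
{A, E} is in BCNF.
{A, B, C} is in BCNF.

{A, B, C}; {A, E}; {D, E}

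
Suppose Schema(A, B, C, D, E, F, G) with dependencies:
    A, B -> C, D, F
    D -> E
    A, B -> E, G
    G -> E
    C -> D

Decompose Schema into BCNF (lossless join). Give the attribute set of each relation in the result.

Candidate key of the original relation: {A, B}.
{A, B, C, D, E, F, G}: {D} determines {D, E} here but is not a superkey — split on D -> E, giving {D, E} and {A, B, C, D, F, G}.
{D, E} is in BCNF.
{A, B, C, D, F, G}: {C} determines {C, D} here but is not a superkey — split on C -> D, giving {C, D} and {A, B, C, F, G}.
{C, D} is in BCNF.
{A, B, C, F, G} is in BCNF.

{A, B, C, F, G}; {C, D}; {D, E}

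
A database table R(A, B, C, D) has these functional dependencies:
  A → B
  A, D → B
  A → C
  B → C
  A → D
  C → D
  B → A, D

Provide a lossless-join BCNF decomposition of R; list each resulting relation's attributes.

{A, B, C}; {C, D}

Candidate keys of the original relation: {A}, {B}.
{A, B, C, D}: {C} determines {C, D} here but is not a superkey — split on C → D, giving {C, D} and {A, B, C}.
{C, D} is in BCNF.
{A, B, C} is in BCNF.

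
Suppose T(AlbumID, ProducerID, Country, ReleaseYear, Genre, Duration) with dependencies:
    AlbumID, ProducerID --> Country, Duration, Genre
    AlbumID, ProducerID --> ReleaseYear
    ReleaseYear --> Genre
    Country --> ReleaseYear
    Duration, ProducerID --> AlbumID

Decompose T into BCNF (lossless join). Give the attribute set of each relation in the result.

Candidate keys of the original relation: {AlbumID, ProducerID}, {Duration, ProducerID}.
{AlbumID, Country, Duration, Genre, ProducerID, ReleaseYear}: {ReleaseYear} determines {Genre, ReleaseYear} here but is not a superkey — split on ReleaseYear --> Genre, giving {Genre, ReleaseYear} and {AlbumID, Country, Duration, ProducerID, ReleaseYear}.
{Genre, ReleaseYear}: every determinant is a superkey — BCNF.
{AlbumID, Country, Duration, ProducerID, ReleaseYear}: {Country} determines {Country, ReleaseYear} here but is not a superkey — split on Country --> ReleaseYear, giving {Country, ReleaseYear} and {AlbumID, Country, Duration, ProducerID}.
{Country, ReleaseYear}: every determinant is a superkey — BCNF.
{AlbumID, Country, Duration, ProducerID}: every determinant is a superkey — BCNF.

{AlbumID, Country, Duration, ProducerID}; {Country, ReleaseYear}; {Genre, ReleaseYear}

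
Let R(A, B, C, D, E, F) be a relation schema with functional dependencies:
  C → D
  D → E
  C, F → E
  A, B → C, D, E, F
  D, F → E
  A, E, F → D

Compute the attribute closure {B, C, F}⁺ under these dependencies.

Start with {B, C, F}.
C → D applies; add {D} → now {B, C, D, F}.
D → E applies; add {E} → now {B, C, D, E, F}.
No further FD applies.

{B, C, D, E, F}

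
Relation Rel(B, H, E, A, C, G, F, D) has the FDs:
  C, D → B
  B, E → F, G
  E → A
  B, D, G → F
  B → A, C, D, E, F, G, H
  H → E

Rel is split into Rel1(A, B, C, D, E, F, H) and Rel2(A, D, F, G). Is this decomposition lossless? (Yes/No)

Rel1 ∩ Rel2 = {A, D, F}; its closure under F is {A, D, F}.
The closure covers neither Rel1 nor Rel2 entirely; the join is not lossless.

No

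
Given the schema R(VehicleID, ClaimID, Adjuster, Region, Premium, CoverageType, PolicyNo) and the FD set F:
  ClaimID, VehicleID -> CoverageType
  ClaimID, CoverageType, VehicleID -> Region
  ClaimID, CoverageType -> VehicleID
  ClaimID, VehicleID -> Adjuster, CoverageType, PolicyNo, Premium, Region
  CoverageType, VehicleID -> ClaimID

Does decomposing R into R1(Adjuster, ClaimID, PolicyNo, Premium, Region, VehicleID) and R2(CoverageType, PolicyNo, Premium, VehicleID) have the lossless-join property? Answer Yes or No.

No

R1 ∩ R2 = {PolicyNo, Premium, VehicleID}; its closure under F is {PolicyNo, Premium, VehicleID}.
R1 ⊄ {PolicyNo, Premium, VehicleID} and R2 ⊄ {PolicyNo, Premium, VehicleID}, so the split is lossy.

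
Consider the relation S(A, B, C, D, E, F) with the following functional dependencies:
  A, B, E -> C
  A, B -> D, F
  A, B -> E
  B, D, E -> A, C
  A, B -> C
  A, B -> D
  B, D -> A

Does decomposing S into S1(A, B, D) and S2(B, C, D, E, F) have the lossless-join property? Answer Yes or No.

Common attributes: {B, D}; their closure is {A, B, C, D, E, F}.
S1 is contained in that closure, so S1 ∩ S2 -> S1 holds and the join is lossless.

Yes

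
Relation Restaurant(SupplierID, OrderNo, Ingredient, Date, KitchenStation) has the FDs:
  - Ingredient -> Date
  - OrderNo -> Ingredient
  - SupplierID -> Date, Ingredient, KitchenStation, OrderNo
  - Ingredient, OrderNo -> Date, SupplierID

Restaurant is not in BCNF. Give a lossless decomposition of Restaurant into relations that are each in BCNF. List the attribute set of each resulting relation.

{Date, Ingredient}; {Ingredient, KitchenStation, OrderNo, SupplierID}

Candidate keys of the original relation: {OrderNo}, {SupplierID}.
In {Date, Ingredient, KitchenStation, OrderNo, SupplierID}, {Ingredient} is not a superkey ({Ingredient}⁺ restricted to this set is {Date, Ingredient}), so split on Ingredient -> Date into {Date, Ingredient} and {Ingredient, KitchenStation, OrderNo, SupplierID}.
{Date, Ingredient} has no BCNF violation.
{Ingredient, KitchenStation, OrderNo, SupplierID} has no BCNF violation.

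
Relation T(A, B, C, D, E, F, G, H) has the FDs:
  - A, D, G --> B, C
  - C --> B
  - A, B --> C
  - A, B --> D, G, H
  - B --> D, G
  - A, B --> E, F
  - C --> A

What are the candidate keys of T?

{C} is a candidate key since {C}⁺ = {A, B, C, D, E, F, G, H} covers every attribute.
{A, B} is a candidate key since {A, B}⁺ = {A, B, C, D, E, F, G, H} covers every attribute.
{A, D, G} is a candidate key since {A, D, G}⁺ = {A, B, C, D, E, F, G, H} covers every attribute.
Any other superkey properly contains one of these, so there are no further candidate keys.

{A, B}, {A, D, G}, {C}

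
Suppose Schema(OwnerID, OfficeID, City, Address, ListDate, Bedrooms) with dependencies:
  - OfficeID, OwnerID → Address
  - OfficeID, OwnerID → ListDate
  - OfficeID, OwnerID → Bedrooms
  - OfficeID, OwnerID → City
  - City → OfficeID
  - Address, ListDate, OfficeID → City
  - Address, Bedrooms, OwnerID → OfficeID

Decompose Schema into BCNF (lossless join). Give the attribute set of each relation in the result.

Candidate keys of the original relation: {Address, Bedrooms, OwnerID}, {City, OwnerID}, {OfficeID, OwnerID}.
Within {Address, Bedrooms, City, ListDate, OfficeID, OwnerID}: {City}⁺ ∩ {Address, Bedrooms, City, ListDate, OfficeID, OwnerID} = {City, OfficeID}, not the whole set, so City → OfficeID violates BCNF; decompose into {City, OfficeID} and {Address, Bedrooms, City, ListDate, OwnerID}.
{City, OfficeID}: every determinant is a superkey — BCNF.
{Address, Bedrooms, City, ListDate, OwnerID}: every determinant is a superkey — BCNF.

{Address, Bedrooms, City, ListDate, OwnerID}; {City, OfficeID}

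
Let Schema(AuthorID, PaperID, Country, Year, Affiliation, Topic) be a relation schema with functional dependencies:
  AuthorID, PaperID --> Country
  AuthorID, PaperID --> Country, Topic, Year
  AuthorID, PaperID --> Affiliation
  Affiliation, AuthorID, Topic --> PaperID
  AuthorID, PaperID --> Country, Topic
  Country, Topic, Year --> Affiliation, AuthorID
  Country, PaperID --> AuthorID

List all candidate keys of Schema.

{AuthorID, PaperID}⁺ = {Affiliation, AuthorID, Country, PaperID, Topic, Year} — all of the relation — so {AuthorID, PaperID} is a candidate key.
{Country, PaperID}⁺ = {Affiliation, AuthorID, Country, PaperID, Topic, Year} — all of the relation — so {Country, PaperID} is a candidate key.
{Affiliation, AuthorID, Topic}⁺ = {Affiliation, AuthorID, Country, PaperID, Topic, Year} — all of the relation — so {Affiliation, AuthorID, Topic} is a candidate key.
{Country, Topic, Year}⁺ = {Affiliation, AuthorID, Country, PaperID, Topic, Year} — all of the relation — so {Country, Topic, Year} is a candidate key.
Any other superkey properly contains one of these, so there are no further candidate keys.

{Affiliation, AuthorID, Topic}, {AuthorID, PaperID}, {Country, PaperID}, {Country, Topic, Year}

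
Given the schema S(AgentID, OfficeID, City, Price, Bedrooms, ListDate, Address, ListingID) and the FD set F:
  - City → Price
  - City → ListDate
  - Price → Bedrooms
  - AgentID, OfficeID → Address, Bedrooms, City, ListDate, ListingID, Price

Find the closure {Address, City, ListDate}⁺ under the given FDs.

{Address, Bedrooms, City, ListDate, Price}

Start with {Address, City, ListDate}.
City → Price applies; add {Price} → now {Address, City, ListDate, Price}.
Price → Bedrooms applies; add {Bedrooms} → now {Address, Bedrooms, City, ListDate, Price}.
No further FD applies.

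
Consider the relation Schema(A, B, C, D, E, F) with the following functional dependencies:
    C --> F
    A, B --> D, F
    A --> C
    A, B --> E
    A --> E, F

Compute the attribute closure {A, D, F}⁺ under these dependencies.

Start with {A, D, F}.
A --> C applies; add {C} → now {A, C, D, F}.
A --> E, F applies; add {E} → now {A, C, D, E, F}.
No further FD applies.

{A, C, D, E, F}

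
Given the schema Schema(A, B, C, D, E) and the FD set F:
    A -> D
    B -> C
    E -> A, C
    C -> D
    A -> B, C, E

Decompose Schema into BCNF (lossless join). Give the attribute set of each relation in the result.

{A, B, E}; {B, C}; {C, D}

Candidate keys of the original relation: {A}, {E}.
In {A, B, C, D, E}, {B} is not a superkey ({B}⁺ restricted to this set is {B, C, D}), so split on B -> C, D into {B, C, D} and {A, B, E}.
In {B, C, D}, {C} is not a superkey ({C}⁺ restricted to this set is {C, D}), so split on C -> D into {C, D} and {B, C}.
{C, D} is in BCNF.
{B, C} is in BCNF.
{A, B, E} is in BCNF.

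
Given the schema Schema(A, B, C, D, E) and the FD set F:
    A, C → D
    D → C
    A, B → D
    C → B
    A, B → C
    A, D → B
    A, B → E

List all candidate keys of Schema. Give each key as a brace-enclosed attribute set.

{A, B}, {A, C}, {A, D}

No FD produces {A}, so it must be in every candidate key.
Closure of {A, B} is {A, B, C, D, E}, the whole schema; {A, B} is a candidate key.
Closure of {A, C} is {A, B, C, D, E}, the whole schema; {A, C} is a candidate key.
Closure of {A, D} is {A, B, C, D, E}, the whole schema; {A, D} is a candidate key.
These are minimal and exhaustive — every other superkey contains one of them.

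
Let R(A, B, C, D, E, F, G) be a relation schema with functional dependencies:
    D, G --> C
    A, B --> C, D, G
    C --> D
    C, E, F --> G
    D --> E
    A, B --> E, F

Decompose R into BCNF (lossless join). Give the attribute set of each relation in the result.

{A, B, D, F, G}; {C, D}; {C, G}; {D, E}

Candidate key of the original relation: {A, B}.
{A, B, C, D, E, F, G}: {D, G} determines {C, D, E, G} here but is not a superkey — split on D, G --> C, E, giving {C, D, E, G} and {A, B, D, F, G}.
{C, D, E, G}: {C} determines {C, D, E} here but is not a superkey — split on C --> D, E, giving {C, D, E} and {C, G}.
{C, D, E}: {D} determines {D, E} here but is not a superkey — split on D --> E, giving {D, E} and {C, D}.
{D, E}: every determinant is a superkey — BCNF.
{C, D}: every determinant is a superkey — BCNF.
{C, G}: every determinant is a superkey — BCNF.
{A, B, D, F, G}: every determinant is a superkey — BCNF.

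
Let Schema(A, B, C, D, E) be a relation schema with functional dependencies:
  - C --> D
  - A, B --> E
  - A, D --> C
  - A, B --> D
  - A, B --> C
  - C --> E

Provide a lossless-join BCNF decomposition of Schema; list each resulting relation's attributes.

{A, B, C}; {C, D, E}

Candidate key of the original relation: {A, B}.
{A, B, C, D, E}: {C} determines {C, D, E} here but is not a superkey — split on C --> D, E, giving {C, D, E} and {A, B, C}.
{C, D, E}: every determinant is a superkey — BCNF.
{A, B, C}: every determinant is a superkey — BCNF.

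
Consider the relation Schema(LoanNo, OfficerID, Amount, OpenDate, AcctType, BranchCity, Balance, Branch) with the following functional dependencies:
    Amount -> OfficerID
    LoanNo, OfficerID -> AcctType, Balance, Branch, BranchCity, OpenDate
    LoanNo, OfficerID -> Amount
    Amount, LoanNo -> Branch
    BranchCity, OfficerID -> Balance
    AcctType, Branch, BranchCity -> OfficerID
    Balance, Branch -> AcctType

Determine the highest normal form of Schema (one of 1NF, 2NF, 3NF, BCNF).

Candidate keys: {AcctType, Branch, BranchCity, LoanNo}, {Amount, LoanNo}, {Balance, Branch, BranchCity, LoanNo}, {LoanNo, OfficerID}. Prime attributes: {AcctType, Amount, Balance, Branch, BranchCity, LoanNo, OfficerID}.
Amount -> OfficerID: {Amount}⁺ = {Amount, OfficerID}, which is not all of the attributes, so the left side is not a superkey — BCNF is violated.
Its right-hand attributes {OfficerID} are all prime, as are those of every other non-superkey FD — the relation is in 3NF.

3NF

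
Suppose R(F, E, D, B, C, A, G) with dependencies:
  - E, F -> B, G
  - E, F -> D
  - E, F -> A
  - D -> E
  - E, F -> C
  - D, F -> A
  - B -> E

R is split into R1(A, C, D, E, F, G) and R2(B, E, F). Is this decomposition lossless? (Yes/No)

Yes

Common attributes: {E, F}; their closure is {A, B, C, D, E, F, G}.
R1 is contained in that closure, so R1 ∩ R2 -> R1 holds and the join is lossless.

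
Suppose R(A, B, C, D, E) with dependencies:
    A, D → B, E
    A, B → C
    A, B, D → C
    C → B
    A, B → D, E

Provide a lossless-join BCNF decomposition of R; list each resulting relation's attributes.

Candidate keys of the original relation: {A, B}, {A, C}, {A, D}.
Within {A, B, C, D, E}: {C}⁺ ∩ {A, B, C, D, E} = {B, C}, not the whole set, so C → B violates BCNF; decompose into {B, C} and {A, C, D, E}.
{B, C} is in BCNF.
{A, C, D, E} is in BCNF.

{A, C, D, E}; {B, C}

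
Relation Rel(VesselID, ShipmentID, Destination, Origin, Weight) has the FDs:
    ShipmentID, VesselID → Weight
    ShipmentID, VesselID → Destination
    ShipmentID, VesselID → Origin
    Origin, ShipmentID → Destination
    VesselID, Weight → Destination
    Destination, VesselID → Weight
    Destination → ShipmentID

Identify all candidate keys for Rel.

{Destination, VesselID}, {ShipmentID, VesselID}, {VesselID, Weight}

{VesselID} never appears on the right of any FD, so every key must include it.
{Destination, VesselID}⁺ = {Destination, Origin, ShipmentID, VesselID, Weight}, which is every attribute, so {Destination, VesselID} is a candidate key.
{ShipmentID, VesselID}⁺ = {Destination, Origin, ShipmentID, VesselID, Weight}, which is every attribute, so {ShipmentID, VesselID} is a candidate key.
{VesselID, Weight}⁺ = {Destination, Origin, ShipmentID, VesselID, Weight}, which is every attribute, so {VesselID, Weight} is a candidate key.
Any other superkey properly contains one of these, so there are no further candidate keys.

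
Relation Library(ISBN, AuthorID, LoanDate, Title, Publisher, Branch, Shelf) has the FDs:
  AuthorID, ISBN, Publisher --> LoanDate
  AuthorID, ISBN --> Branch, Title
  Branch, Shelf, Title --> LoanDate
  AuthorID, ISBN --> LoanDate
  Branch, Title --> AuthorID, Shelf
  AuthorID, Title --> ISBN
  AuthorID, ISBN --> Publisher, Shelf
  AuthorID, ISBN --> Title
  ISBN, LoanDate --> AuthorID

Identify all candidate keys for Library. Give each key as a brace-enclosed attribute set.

Closure of {AuthorID, ISBN} is {AuthorID, Branch, ISBN, LoanDate, Publisher, Shelf, Title}, the whole schema; {AuthorID, ISBN} is a candidate key.
Closure of {AuthorID, Title} is {AuthorID, Branch, ISBN, LoanDate, Publisher, Shelf, Title}, the whole schema; {AuthorID, Title} is a candidate key.
Closure of {Branch, Title} is {AuthorID, Branch, ISBN, LoanDate, Publisher, Shelf, Title}, the whole schema; {Branch, Title} is a candidate key.
Closure of {ISBN, LoanDate} is {AuthorID, Branch, ISBN, LoanDate, Publisher, Shelf, Title}, the whole schema; {ISBN, LoanDate} is a candidate key.
No proper subset of any of these is a key, and no other minimal superkey exists.

{AuthorID, ISBN}, {AuthorID, Title}, {Branch, Title}, {ISBN, LoanDate}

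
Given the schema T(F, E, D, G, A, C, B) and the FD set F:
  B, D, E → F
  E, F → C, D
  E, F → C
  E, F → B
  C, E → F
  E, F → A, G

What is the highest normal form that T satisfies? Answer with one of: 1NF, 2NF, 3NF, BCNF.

Candidate keys: {B, D, E}, {C, E}, {E, F}. Prime attributes: {B, C, D, E, F}.
The left-hand side of every FD is a superkey, so BCNF is satisfied.

BCNF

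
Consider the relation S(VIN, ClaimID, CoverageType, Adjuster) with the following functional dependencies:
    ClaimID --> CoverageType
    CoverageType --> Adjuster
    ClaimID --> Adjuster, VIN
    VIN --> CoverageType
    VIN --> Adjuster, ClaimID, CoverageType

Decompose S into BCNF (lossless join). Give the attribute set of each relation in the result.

{Adjuster, CoverageType}; {ClaimID, CoverageType, VIN}

Candidate keys of the original relation: {ClaimID}, {VIN}.
In {Adjuster, ClaimID, CoverageType, VIN}, {CoverageType} is not a superkey ({CoverageType}⁺ restricted to this set is {Adjuster, CoverageType}), so split on CoverageType --> Adjuster into {Adjuster, CoverageType} and {ClaimID, CoverageType, VIN}.
{Adjuster, CoverageType}: every determinant is a superkey — BCNF.
{ClaimID, CoverageType, VIN}: every determinant is a superkey — BCNF.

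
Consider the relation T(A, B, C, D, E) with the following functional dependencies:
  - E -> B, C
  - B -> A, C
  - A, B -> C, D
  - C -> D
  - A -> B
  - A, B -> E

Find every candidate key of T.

{A} is a candidate key since {A}⁺ = {A, B, C, D, E} covers every attribute.
{B} is a candidate key since {B}⁺ = {A, B, C, D, E} covers every attribute.
{E} is a candidate key since {E}⁺ = {A, B, C, D, E} covers every attribute.
Any other superkey properly contains one of these, so there are no further candidate keys.

{A}, {B}, {E}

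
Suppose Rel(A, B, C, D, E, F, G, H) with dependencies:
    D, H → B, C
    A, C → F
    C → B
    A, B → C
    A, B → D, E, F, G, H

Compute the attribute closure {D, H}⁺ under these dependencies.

{B, C, D, H}

Start with {D, H}.
D, H → B, C applies; add {B, C} → now {B, C, D, H}.
No further FD applies.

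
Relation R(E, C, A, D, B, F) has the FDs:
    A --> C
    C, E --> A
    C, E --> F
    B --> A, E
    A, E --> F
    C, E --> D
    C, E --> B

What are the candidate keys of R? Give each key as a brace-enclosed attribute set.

{A, E}, {B}, {C, E}

Closure of {B} is {A, B, C, D, E, F}, the whole schema; {B} is a candidate key.
Closure of {A, E} is {A, B, C, D, E, F}, the whole schema; {A, E} is a candidate key.
Closure of {C, E} is {A, B, C, D, E, F}, the whole schema; {C, E} is a candidate key.
Any other superkey properly contains one of these, so there are no further candidate keys.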